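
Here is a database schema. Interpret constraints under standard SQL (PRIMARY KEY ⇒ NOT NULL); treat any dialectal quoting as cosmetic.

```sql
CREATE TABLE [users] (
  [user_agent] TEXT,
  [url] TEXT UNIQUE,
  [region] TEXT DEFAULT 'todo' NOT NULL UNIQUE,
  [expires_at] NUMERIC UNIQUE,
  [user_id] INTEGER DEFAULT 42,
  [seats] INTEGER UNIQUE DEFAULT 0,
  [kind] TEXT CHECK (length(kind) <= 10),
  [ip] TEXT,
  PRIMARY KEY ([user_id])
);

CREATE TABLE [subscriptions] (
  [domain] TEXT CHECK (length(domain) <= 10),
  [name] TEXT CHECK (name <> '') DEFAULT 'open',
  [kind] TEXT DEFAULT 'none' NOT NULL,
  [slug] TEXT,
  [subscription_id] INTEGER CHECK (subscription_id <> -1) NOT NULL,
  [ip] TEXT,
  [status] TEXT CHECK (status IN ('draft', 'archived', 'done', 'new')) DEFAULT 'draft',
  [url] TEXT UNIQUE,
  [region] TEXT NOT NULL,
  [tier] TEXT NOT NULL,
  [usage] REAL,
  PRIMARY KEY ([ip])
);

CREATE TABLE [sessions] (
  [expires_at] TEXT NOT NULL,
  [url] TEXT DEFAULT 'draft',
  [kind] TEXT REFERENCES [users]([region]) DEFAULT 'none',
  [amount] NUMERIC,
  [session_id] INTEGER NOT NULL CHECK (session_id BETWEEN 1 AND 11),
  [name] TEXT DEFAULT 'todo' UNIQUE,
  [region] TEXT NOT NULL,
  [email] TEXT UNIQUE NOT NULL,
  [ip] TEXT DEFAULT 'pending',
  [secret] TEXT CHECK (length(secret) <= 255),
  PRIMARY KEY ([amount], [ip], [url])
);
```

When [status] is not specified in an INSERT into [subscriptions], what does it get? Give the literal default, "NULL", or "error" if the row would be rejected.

'draft'

status has an explicit DEFAULT 'draft'.
When the column is omitted from an INSERT, that default is used.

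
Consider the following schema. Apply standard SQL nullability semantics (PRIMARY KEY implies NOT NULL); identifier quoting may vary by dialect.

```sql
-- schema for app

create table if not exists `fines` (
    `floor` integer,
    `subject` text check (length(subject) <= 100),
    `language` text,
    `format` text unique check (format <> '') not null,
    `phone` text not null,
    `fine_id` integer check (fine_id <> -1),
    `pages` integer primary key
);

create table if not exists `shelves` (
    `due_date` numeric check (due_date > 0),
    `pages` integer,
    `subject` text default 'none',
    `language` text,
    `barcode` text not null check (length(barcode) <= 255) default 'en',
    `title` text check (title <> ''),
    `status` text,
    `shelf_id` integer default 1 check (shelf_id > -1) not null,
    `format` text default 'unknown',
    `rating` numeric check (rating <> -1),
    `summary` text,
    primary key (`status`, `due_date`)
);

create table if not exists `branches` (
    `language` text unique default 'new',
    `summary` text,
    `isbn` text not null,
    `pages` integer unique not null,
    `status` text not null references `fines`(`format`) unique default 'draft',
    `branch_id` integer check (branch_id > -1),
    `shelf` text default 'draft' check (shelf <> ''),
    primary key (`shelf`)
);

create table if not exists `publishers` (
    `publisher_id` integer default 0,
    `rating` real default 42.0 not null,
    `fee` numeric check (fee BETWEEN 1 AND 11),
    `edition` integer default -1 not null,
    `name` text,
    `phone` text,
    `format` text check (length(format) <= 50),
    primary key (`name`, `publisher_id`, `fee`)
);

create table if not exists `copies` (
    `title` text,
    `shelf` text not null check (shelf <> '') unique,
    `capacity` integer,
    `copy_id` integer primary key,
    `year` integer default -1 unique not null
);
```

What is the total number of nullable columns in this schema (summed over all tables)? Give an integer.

18

fines: 4 nullable (floor, subject, language, fine_id — PK (pages) and explicit NOT NULL columns excluded).
shelves: 7 nullable (pages, subject, language, title, format, rating, summary — PK (status, due_date) and explicit NOT NULL columns excluded).
branches: 3 nullable (language, summary, branch_id — PK (shelf) and explicit NOT NULL columns excluded).
publishers: 2 nullable (phone, format — PK (name, publisher_id, fee) and explicit NOT NULL columns excluded).
copies: 2 nullable (title, capacity — PK (copy_id) and explicit NOT NULL columns excluded).
Total: 4 + 7 + 3 + 2 + 2 = 18.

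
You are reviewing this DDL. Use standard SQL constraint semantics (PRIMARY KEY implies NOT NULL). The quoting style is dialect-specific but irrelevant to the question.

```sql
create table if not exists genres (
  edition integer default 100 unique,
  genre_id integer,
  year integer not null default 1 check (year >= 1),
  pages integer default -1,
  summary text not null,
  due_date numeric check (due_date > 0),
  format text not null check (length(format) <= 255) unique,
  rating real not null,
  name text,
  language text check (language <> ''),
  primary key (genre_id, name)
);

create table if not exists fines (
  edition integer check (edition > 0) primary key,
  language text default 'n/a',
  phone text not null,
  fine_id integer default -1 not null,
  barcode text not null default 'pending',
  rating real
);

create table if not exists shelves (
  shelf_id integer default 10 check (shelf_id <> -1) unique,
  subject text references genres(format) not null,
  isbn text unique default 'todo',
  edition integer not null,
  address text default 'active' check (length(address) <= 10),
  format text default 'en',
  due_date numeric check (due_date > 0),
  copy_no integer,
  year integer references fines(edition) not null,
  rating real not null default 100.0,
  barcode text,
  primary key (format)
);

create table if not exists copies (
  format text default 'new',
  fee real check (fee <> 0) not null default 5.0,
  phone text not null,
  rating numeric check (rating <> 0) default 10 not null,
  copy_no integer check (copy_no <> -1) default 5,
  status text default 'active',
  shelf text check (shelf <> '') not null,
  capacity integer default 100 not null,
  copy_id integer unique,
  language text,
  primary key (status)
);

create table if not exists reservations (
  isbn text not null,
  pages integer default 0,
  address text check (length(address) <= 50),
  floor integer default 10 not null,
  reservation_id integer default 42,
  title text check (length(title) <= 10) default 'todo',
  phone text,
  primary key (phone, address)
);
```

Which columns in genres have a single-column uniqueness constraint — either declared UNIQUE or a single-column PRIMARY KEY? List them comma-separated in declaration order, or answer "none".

edition, format

- edition: declared UNIQUE → unique.
- genre_id: part of a composite PRIMARY KEY — only the tuple is unique, not this column on its own.
- year: no UNIQUE or single-column PK constraint.
- pages: no UNIQUE or single-column PK constraint.
- summary: no UNIQUE or single-column PK constraint.
- due_date: no UNIQUE or single-column PK constraint.
- format: declared UNIQUE → unique.
- rating: no UNIQUE or single-column PK constraint.
- name: part of a composite PRIMARY KEY — only the tuple is unique, not this column on its own.
- language: no UNIQUE or single-column PK constraint.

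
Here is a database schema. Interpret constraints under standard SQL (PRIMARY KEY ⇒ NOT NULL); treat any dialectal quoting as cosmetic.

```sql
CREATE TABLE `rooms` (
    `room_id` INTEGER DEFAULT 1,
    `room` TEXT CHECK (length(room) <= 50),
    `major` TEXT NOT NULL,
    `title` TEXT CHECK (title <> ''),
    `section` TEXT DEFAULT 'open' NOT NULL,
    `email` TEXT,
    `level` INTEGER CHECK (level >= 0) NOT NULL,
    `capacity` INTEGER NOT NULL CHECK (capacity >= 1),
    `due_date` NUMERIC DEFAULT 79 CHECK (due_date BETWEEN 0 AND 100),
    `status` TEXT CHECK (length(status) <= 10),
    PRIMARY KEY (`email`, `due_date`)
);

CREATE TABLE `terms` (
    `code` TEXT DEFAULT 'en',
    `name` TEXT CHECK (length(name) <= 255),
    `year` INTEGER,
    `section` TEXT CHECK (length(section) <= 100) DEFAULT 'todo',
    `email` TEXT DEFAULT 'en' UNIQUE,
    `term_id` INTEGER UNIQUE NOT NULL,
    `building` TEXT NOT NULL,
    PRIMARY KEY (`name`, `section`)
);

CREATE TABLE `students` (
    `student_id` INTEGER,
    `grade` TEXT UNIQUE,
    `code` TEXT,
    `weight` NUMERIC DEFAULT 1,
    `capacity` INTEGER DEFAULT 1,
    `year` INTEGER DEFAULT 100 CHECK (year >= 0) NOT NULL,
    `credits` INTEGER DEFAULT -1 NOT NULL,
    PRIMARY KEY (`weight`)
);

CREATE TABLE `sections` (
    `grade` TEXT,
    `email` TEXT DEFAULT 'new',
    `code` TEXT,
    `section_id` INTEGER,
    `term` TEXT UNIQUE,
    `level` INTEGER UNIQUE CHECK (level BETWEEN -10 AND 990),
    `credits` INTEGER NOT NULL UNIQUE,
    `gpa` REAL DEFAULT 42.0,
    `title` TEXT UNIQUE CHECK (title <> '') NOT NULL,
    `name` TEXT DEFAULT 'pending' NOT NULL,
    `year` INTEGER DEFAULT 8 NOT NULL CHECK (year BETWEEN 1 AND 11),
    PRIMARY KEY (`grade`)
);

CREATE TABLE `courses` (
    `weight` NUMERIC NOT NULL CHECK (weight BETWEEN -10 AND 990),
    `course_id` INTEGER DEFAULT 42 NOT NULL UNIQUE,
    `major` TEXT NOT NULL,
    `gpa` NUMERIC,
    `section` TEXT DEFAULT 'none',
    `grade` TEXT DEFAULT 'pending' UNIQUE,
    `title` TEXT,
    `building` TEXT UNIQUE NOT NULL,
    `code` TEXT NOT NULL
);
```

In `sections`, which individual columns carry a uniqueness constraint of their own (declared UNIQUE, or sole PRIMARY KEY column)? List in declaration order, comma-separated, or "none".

grade, term, level, credits, title

- grade: single-column PRIMARY KEY → unique.
- email: no UNIQUE or single-column PK constraint.
- code: no UNIQUE or single-column PK constraint.
- section_id: no UNIQUE or single-column PK constraint.
- term: declared UNIQUE → unique.
- level: declared UNIQUE → unique.
- credits: declared UNIQUE → unique.
- gpa: no UNIQUE or single-column PK constraint.
- title: declared UNIQUE → unique.
- name: no UNIQUE or single-column PK constraint.
- year: no UNIQUE or single-column PK constraint.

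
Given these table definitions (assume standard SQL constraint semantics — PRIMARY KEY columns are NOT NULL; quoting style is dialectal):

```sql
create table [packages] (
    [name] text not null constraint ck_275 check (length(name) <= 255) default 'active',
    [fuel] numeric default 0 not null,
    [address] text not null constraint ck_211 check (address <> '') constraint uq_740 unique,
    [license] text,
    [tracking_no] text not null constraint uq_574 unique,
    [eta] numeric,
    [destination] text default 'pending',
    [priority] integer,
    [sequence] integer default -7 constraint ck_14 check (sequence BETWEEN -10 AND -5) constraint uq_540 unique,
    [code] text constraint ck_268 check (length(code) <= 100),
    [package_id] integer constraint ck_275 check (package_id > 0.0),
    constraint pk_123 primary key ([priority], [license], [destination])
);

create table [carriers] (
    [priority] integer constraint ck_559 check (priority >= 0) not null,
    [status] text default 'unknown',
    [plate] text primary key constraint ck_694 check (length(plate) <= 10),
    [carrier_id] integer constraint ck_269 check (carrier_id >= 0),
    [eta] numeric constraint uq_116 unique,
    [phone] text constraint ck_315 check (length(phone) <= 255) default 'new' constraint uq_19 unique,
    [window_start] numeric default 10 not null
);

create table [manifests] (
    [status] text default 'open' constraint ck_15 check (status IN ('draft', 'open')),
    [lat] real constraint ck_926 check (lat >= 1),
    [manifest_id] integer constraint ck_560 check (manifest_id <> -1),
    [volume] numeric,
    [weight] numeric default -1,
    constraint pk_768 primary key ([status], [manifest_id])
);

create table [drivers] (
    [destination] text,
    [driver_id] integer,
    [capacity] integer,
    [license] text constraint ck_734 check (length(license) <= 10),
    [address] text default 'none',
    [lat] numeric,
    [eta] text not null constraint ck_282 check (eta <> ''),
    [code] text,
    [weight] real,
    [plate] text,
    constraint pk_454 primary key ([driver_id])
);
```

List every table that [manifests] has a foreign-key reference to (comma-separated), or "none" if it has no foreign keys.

none

No column in manifests has a REFERENCES clause.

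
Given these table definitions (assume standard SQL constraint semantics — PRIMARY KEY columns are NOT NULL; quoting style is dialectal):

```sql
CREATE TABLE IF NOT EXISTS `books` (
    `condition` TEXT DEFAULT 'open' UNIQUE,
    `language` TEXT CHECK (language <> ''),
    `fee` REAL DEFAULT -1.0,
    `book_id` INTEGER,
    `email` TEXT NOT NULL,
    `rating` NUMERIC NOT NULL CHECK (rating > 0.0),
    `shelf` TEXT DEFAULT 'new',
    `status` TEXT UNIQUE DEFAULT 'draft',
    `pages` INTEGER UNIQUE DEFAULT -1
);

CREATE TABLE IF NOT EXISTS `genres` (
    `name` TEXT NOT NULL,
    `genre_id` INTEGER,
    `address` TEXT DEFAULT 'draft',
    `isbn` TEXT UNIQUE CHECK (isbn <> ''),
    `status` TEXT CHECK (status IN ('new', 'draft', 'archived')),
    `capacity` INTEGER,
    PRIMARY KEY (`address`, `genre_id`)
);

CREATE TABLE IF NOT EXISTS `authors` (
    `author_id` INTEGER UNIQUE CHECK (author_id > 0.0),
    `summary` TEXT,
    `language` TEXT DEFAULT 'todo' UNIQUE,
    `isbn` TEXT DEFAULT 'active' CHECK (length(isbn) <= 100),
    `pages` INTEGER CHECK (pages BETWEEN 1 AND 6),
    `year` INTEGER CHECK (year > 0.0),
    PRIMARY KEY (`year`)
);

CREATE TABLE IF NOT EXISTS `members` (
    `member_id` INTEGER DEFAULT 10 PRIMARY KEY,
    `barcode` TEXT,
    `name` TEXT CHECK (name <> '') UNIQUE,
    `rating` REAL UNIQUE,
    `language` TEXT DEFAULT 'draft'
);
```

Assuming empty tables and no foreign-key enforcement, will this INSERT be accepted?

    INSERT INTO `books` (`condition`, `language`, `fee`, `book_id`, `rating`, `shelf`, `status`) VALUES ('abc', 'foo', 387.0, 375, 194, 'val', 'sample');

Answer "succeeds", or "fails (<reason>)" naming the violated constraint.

fails (NOT NULL on email)

email is omitted from the column list and has no DEFAULT, so it would receive NULL.
But email is declared NOT NULL.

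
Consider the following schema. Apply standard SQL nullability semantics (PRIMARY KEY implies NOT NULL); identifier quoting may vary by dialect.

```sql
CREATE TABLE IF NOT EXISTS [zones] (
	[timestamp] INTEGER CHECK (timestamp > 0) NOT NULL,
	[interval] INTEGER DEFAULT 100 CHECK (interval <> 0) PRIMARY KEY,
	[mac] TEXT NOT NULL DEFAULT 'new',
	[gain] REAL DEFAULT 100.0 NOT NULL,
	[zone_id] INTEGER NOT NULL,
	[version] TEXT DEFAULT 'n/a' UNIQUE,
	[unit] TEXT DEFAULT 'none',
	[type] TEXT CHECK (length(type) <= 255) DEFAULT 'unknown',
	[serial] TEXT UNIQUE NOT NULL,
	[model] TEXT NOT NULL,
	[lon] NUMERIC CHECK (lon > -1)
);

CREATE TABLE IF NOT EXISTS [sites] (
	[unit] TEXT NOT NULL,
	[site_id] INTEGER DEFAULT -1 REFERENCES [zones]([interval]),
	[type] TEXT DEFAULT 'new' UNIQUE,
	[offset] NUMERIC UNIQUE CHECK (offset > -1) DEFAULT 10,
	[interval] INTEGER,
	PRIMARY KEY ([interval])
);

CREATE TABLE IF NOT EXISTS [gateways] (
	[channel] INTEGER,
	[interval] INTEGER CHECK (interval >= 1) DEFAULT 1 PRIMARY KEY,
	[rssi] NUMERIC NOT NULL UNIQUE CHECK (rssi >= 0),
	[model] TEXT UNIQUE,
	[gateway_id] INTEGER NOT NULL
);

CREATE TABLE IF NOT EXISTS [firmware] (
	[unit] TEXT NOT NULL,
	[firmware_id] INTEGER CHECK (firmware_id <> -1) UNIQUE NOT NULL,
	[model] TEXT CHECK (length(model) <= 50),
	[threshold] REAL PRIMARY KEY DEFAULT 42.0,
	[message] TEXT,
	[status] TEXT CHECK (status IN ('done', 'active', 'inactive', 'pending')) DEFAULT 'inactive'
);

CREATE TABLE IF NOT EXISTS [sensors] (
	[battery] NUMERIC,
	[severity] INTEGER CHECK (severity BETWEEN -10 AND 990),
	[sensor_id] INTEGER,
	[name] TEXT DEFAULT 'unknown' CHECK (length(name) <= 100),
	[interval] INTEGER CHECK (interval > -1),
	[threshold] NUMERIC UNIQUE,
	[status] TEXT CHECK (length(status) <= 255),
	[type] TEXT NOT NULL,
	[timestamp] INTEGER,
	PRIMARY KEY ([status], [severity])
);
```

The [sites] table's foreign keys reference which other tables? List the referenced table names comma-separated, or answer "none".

zones

- site_id REFERENCES zones(interval).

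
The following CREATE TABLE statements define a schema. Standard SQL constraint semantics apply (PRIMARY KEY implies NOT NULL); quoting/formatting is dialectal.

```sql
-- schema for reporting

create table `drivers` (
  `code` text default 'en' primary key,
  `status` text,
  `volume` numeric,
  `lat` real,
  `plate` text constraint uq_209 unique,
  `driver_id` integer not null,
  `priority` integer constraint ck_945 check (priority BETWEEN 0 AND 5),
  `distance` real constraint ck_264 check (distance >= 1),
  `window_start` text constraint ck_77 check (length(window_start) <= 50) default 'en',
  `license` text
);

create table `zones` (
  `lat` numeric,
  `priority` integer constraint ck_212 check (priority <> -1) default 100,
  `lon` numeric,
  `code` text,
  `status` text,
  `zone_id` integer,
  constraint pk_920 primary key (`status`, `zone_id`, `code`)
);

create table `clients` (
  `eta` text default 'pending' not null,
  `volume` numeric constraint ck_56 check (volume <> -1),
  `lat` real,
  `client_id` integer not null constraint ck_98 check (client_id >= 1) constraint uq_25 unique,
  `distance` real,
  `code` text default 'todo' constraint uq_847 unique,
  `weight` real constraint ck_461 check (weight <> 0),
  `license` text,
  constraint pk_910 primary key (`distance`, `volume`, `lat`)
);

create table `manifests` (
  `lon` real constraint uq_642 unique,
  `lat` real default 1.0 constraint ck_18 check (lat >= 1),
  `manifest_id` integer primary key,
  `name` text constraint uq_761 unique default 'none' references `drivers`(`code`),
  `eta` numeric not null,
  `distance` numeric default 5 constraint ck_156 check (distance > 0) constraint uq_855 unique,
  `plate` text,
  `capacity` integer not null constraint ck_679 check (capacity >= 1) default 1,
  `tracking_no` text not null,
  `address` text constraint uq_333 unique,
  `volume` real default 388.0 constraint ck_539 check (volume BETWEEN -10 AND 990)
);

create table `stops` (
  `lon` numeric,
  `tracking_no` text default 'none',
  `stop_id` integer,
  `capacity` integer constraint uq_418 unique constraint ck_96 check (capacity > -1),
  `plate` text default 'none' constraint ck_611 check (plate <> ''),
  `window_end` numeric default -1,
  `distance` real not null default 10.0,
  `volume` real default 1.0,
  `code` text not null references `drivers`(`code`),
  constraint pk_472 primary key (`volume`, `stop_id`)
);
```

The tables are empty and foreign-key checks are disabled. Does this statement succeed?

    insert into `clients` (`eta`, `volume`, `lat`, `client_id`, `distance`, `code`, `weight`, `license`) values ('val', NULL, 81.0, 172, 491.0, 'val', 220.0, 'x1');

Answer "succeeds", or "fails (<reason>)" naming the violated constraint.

volume is explicitly set to NULL, but volume is part of the PRIMARY KEY (implied NOT NULL).

fails (NOT NULL on volume)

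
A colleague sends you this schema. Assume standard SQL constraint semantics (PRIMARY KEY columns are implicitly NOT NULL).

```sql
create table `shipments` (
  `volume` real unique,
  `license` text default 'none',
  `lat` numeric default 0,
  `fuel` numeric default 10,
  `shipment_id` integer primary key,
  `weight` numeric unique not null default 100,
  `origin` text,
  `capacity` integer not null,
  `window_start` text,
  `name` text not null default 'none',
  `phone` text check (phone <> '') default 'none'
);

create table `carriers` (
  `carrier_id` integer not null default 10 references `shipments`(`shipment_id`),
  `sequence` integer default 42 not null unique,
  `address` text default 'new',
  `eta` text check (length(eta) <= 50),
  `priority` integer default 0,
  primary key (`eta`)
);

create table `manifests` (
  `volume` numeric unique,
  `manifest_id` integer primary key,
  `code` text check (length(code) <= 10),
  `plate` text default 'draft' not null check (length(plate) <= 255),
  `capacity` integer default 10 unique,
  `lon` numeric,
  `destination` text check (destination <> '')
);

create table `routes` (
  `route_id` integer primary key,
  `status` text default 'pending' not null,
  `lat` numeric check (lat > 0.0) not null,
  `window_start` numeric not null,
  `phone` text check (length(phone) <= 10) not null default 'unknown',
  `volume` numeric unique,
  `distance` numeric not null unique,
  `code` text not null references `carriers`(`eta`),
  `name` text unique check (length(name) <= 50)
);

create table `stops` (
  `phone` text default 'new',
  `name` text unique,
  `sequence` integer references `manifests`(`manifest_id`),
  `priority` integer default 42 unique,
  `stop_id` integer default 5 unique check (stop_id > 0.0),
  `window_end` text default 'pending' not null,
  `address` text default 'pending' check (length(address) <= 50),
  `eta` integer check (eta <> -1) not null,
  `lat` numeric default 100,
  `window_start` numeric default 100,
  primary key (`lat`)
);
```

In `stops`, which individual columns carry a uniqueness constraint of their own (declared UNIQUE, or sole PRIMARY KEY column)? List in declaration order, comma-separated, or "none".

name, priority, stop_id, lat

- phone: no UNIQUE or single-column PK constraint.
- name: declared UNIQUE → unique.
- sequence: no UNIQUE or single-column PK constraint.
- priority: declared UNIQUE → unique.
- stop_id: declared UNIQUE → unique.
- window_end: no UNIQUE or single-column PK constraint.
- address: no UNIQUE or single-column PK constraint.
- eta: no UNIQUE or single-column PK constraint.
- lat: single-column PRIMARY KEY → unique.
- window_start: no UNIQUE or single-column PK constraint.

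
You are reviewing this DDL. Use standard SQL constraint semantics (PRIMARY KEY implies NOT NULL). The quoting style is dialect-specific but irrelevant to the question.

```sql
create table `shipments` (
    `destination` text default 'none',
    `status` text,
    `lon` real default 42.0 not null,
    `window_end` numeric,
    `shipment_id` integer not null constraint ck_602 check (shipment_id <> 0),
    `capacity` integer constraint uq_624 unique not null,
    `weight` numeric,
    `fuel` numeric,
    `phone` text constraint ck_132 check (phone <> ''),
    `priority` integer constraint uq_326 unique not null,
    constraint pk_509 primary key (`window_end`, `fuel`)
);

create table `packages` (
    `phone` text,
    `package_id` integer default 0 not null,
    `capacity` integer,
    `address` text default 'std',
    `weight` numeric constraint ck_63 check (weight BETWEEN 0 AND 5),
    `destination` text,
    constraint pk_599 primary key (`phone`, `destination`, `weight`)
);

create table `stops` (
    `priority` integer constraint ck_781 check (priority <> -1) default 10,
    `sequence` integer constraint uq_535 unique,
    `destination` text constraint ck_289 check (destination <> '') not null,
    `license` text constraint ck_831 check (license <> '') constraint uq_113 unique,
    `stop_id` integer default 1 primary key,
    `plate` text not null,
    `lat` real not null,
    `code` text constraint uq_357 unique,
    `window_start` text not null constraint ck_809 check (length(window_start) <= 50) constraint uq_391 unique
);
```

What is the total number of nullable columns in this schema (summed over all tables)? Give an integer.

shipments: 4 nullable (destination, status, weight, phone — PK (window_end, fuel) and explicit NOT NULL columns excluded).
packages: 2 nullable (capacity, address — PK (phone, destination, weight) and explicit NOT NULL columns excluded).
stops: 4 nullable (priority, sequence, license, code — PK (stop_id) and explicit NOT NULL columns excluded).
Total: 4 + 2 + 4 = 10.

10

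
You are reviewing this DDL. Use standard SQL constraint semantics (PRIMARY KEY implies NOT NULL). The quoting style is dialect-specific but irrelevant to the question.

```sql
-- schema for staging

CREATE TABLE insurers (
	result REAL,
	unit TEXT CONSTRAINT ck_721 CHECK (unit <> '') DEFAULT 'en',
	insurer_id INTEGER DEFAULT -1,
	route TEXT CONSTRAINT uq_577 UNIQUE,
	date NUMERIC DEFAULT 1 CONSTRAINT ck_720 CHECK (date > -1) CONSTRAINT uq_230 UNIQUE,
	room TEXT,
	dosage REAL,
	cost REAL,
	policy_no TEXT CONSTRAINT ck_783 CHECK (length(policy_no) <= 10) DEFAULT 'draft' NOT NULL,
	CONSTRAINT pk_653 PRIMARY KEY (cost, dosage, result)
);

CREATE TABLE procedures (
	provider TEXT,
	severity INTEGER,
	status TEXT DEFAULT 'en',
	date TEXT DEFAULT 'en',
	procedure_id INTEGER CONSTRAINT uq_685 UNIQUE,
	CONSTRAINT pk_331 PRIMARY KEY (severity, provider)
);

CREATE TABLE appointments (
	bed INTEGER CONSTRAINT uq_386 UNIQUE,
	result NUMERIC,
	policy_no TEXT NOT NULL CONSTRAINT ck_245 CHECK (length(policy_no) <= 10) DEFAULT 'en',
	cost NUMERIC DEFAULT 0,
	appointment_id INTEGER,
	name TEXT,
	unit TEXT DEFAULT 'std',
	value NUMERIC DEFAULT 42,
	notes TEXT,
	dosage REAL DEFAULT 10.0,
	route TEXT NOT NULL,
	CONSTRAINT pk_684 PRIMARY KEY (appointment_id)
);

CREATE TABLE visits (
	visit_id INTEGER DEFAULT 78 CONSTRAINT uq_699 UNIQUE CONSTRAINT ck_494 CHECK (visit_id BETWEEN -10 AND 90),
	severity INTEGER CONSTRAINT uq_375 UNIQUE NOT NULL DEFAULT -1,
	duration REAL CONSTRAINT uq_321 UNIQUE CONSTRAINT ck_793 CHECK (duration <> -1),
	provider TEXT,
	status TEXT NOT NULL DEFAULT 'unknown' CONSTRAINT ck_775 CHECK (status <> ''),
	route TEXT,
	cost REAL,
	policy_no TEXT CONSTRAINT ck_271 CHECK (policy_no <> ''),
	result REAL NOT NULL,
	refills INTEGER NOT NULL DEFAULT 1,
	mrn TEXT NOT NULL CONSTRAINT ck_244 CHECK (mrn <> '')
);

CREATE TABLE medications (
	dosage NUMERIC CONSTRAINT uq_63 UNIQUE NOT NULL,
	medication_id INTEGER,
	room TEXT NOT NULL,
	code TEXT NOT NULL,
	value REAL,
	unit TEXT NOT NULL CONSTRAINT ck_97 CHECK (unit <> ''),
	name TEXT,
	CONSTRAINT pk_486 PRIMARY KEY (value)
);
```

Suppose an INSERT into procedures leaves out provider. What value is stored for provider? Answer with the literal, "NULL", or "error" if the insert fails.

error

provider has no DEFAULT clause.
Omitting it would insert NULL, but it is part of the PRIMARY KEY, so the INSERT fails.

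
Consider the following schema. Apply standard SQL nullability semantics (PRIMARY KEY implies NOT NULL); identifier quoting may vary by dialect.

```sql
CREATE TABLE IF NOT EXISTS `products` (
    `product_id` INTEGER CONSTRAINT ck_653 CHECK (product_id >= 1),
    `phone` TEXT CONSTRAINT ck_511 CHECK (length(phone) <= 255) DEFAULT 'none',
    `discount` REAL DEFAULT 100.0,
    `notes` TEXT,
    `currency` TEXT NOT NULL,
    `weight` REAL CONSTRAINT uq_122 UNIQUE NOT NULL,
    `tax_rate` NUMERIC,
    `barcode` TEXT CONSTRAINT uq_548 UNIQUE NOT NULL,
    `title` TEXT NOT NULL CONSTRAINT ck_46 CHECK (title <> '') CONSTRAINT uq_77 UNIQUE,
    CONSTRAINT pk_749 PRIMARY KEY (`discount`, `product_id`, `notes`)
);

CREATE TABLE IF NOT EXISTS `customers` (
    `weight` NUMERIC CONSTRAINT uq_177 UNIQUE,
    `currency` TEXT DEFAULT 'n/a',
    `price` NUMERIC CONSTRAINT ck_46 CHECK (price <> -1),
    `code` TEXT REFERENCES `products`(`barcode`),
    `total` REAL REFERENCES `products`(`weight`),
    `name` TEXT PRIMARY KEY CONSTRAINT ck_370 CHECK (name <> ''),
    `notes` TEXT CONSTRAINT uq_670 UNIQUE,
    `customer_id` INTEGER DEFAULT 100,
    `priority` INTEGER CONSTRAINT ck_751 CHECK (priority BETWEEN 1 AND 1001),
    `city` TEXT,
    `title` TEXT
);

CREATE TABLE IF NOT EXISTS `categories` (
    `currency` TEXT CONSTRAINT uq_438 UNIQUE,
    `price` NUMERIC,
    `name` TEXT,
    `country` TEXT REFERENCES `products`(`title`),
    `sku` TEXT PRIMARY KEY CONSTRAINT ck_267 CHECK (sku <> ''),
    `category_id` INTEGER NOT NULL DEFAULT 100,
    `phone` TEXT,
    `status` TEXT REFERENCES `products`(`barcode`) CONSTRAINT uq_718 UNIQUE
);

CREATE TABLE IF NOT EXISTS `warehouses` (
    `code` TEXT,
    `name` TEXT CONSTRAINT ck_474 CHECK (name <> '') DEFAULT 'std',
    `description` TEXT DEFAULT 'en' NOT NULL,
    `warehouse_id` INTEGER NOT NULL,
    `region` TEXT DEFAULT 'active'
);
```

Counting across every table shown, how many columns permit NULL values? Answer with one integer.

21

products: 2 nullable (phone, tax_rate — PK (discount, product_id, notes) and explicit NOT NULL columns excluded).
customers: 10 nullable (weight, currency, price, code, total, notes, customer_id, priority, city, title — PK (name) and explicit NOT NULL columns excluded).
categories: 6 nullable (currency, price, name, country, phone, status — PK (sku) and explicit NOT NULL columns excluded).
warehouses: 3 nullable (code, name, region — PK none and explicit NOT NULL columns excluded).
Total: 2 + 10 + 6 + 3 = 21.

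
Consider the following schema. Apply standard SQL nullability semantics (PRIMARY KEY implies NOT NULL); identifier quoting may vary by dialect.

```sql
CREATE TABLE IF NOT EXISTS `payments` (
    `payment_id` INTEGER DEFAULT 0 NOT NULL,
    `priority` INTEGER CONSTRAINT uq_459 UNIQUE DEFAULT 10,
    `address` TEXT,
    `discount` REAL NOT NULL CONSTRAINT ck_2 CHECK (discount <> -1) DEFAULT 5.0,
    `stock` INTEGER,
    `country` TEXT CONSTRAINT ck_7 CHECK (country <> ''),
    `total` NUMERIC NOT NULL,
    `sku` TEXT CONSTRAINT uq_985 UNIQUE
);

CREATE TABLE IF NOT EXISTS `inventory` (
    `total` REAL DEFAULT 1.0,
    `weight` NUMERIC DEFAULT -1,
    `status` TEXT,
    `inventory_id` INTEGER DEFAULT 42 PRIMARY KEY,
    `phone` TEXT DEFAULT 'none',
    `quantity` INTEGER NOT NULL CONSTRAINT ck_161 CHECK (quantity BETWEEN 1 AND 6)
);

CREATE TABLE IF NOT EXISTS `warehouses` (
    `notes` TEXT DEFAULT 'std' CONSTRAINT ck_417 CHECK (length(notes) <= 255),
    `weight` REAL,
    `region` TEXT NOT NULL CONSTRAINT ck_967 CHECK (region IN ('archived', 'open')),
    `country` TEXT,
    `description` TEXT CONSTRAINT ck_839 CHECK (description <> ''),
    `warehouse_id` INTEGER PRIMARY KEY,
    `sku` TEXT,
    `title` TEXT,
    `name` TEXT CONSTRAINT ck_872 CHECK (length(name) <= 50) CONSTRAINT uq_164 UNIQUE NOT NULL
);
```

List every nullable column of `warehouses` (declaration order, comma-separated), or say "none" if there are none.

notes, weight, country, description, sku, title

- notes: CHECK does not forbid NULL (a CHECK constraint passes when its expression is NULL) → nullable.
- weight: no NOT NULL constraint applies → nullable.
- region: declared NOT NULL → not nullable.
- country: no NOT NULL constraint applies → nullable.
- description: CHECK does not forbid NULL (a CHECK constraint passes when its expression is NULL) → nullable.
- warehouse_id: part of the PRIMARY KEY, which implies NOT NULL → not nullable.
- sku: no NOT NULL constraint applies → nullable.
- title: no NOT NULL constraint applies → nullable.
- name: declared NOT NULL → not nullable.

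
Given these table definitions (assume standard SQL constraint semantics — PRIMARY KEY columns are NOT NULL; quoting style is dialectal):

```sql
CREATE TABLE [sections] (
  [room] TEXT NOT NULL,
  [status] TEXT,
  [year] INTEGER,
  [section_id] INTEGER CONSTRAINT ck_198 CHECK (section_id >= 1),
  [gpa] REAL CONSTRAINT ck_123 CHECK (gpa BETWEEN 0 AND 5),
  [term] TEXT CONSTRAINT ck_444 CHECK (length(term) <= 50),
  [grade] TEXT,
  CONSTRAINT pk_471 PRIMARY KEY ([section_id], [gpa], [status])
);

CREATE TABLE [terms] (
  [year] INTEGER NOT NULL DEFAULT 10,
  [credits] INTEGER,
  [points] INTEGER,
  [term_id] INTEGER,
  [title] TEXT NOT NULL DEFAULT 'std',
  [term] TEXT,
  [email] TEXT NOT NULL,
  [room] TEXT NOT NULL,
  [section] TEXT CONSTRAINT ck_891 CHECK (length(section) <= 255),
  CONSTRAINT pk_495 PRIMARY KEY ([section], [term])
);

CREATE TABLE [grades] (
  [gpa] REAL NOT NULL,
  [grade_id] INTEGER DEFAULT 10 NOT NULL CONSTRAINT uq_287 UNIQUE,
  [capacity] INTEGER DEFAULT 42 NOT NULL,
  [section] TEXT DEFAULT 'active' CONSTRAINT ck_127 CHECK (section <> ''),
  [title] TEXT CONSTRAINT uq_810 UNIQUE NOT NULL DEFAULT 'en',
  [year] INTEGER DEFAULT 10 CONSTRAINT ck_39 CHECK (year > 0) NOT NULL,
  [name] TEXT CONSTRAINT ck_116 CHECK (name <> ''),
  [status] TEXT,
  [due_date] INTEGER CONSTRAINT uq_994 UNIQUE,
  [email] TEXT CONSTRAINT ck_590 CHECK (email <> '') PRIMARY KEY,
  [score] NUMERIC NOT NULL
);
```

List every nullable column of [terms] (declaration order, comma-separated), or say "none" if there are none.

- year: declared NOT NULL → not nullable.
- credits: no NOT NULL constraint applies → nullable.
- points: no NOT NULL constraint applies → nullable.
- term_id: no NOT NULL constraint applies → nullable.
- title: declared NOT NULL → not nullable.
- term: part of the PRIMARY KEY, which implies NOT NULL → not nullable.
- email: declared NOT NULL → not nullable.
- room: declared NOT NULL → not nullable.
- section: part of the PRIMARY KEY, which implies NOT NULL → not nullable.

credits, points, term_id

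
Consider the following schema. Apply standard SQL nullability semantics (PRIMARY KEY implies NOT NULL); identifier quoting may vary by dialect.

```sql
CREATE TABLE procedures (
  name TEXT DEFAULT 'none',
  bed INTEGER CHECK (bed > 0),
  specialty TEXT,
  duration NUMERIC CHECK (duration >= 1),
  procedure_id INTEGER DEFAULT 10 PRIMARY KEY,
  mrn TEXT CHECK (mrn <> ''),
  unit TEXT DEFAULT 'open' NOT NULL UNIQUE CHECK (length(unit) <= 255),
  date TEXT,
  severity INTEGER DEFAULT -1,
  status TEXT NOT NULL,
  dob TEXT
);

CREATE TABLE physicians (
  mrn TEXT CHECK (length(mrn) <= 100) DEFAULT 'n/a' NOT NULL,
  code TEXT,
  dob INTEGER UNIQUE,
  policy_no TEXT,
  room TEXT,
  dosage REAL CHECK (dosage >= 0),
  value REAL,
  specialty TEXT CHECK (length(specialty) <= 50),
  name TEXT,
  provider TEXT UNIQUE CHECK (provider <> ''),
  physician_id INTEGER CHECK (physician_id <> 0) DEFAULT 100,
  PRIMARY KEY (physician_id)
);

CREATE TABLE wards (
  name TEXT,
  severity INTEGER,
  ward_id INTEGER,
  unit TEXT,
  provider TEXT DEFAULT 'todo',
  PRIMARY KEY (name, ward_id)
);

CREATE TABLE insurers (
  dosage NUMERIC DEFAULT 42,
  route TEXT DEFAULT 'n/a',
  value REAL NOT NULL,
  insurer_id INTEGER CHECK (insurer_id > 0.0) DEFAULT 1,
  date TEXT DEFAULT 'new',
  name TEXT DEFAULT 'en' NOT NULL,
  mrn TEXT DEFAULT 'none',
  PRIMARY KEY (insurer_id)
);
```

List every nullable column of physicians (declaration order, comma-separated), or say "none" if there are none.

- mrn: declared NOT NULL → not nullable.
- code: no NOT NULL constraint applies → nullable.
- dob: UNIQUE does not imply NOT NULL → nullable.
- policy_no: no NOT NULL constraint applies → nullable.
- room: no NOT NULL constraint applies → nullable.
- dosage: CHECK does not forbid NULL (a CHECK constraint passes when its expression is NULL) → nullable.
- value: no NOT NULL constraint applies → nullable.
- specialty: CHECK does not forbid NULL (a CHECK constraint passes when its expression is NULL) → nullable.
- name: no NOT NULL constraint applies → nullable.
- provider: CHECK does not forbid NULL (a CHECK constraint passes when its expression is NULL) → nullable.
- physician_id: part of the PRIMARY KEY, which implies NOT NULL → not nullable.

code, dob, policy_no, room, dosage, value, specialty, name, provider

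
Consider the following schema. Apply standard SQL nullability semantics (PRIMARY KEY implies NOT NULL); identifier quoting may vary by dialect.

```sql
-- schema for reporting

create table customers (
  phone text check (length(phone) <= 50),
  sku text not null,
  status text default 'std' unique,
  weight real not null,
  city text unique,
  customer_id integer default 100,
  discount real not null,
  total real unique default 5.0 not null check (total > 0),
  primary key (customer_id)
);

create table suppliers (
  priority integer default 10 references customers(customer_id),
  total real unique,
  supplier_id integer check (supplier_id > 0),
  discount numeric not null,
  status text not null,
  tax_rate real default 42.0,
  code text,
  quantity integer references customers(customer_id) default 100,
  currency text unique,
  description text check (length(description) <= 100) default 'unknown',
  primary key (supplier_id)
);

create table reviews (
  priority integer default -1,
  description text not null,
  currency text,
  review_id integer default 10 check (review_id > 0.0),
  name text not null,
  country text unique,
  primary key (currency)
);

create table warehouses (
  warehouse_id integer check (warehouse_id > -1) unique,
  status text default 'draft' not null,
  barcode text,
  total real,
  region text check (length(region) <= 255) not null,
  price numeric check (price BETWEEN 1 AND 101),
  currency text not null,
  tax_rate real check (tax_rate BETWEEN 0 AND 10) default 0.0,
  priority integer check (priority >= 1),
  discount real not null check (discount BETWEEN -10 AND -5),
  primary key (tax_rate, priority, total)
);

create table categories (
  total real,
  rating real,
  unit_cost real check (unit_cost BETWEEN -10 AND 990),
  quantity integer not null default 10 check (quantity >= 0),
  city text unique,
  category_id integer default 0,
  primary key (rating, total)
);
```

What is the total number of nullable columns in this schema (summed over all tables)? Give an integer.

19

customers: 3 nullable (phone, status, city — PK (customer_id) and explicit NOT NULL columns excluded).
suppliers: 7 nullable (priority, total, tax_rate, code, quantity, currency, description — PK (supplier_id) and explicit NOT NULL columns excluded).
reviews: 3 nullable (priority, review_id, country — PK (currency) and explicit NOT NULL columns excluded).
warehouses: 3 nullable (warehouse_id, barcode, price — PK (tax_rate, priority, total) and explicit NOT NULL columns excluded).
categories: 3 nullable (unit_cost, city, category_id — PK (rating, total) and explicit NOT NULL columns excluded).
Total: 3 + 7 + 3 + 3 + 3 = 19.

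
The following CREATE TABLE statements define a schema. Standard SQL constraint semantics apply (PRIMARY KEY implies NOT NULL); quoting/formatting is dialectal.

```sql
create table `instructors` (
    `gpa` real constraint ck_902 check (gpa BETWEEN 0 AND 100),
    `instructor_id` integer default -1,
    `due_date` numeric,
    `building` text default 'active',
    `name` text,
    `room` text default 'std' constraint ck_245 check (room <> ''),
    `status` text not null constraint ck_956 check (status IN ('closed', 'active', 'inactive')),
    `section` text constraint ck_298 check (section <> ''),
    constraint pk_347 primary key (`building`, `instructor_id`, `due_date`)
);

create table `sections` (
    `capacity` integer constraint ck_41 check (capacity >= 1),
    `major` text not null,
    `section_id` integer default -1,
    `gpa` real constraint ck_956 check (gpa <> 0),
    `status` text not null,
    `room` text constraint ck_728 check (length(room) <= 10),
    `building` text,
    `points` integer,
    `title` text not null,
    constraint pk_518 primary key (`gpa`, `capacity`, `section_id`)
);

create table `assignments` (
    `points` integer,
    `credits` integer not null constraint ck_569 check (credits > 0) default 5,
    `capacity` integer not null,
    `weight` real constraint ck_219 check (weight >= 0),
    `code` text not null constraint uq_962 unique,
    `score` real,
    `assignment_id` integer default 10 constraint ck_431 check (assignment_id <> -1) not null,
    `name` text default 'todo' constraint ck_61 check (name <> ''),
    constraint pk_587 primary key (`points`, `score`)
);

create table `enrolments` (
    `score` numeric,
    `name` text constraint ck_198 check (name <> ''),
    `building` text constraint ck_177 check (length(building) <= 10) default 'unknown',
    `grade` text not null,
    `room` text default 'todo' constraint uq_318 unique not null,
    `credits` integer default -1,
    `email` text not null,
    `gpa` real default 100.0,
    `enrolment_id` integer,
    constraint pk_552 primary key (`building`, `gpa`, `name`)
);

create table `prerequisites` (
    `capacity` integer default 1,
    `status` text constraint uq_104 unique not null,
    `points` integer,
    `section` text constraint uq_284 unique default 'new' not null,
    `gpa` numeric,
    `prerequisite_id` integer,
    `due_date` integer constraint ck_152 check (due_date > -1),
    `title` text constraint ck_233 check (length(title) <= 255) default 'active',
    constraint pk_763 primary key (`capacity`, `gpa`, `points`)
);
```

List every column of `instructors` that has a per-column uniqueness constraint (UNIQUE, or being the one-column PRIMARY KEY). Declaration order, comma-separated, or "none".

none

- gpa: no UNIQUE or single-column PK constraint.
- instructor_id: part of a composite PRIMARY KEY — only the tuple is unique, not this column on its own.
- due_date: part of a composite PRIMARY KEY — only the tuple is unique, not this column on its own.
- building: part of a composite PRIMARY KEY — only the tuple is unique, not this column on its own.
- name: no UNIQUE or single-column PK constraint.
- room: no UNIQUE or single-column PK constraint.
- status: no UNIQUE or single-column PK constraint.
- section: no UNIQUE or single-column PK constraint.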